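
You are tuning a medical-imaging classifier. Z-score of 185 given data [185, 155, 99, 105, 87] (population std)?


μ = 126.2, σ = 37.4508
z = (185 - 126.2)/37.4508 = 1.5701

1.5701


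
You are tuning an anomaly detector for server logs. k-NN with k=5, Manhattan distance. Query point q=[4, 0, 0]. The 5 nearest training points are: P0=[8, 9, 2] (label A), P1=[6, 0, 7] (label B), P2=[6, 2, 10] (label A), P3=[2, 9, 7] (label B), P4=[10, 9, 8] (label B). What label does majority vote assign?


d(q,P0) = 15  (label A)
d(q,P1) = 9  (label B)
d(q,P2) = 14  (label A)
d(q,P3) = 18  (label B)
d(q,P4) = 23  (label B)
Votes: A=2, B=3
Majority → B

B


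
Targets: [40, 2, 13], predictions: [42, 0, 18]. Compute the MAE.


Absolute errors: |40-42|=2, |2-0|=2, |13-18|=5
Sum = 9
MAE = 9/3 = 3

3


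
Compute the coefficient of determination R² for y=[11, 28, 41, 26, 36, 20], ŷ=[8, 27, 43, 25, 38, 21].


ȳ = 27
SS_res = Σ(y-ŷ)² = 20
SS_tot = Σ(y-ȳ)² = 584
R² = 1 - SS_res/SS_tot = 1 - 0.0342 = 0.9658

0.9658


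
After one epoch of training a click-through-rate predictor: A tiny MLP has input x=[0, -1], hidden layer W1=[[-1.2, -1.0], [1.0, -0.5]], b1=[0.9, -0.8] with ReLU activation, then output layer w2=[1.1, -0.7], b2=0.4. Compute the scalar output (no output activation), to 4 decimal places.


z1[0] = (-1.2)·(0) + (-1.0)·(-1) + 0.9 = 1.9
z1[1] = (1.0)·(0) + (-0.5)·(-1) - 0.8 = -0.3
h = ReLU(z1) = [1.9, 0.0]
output = (1.1)·(1.9) + (-0.7)·(0.0) + 0.4 = 2.49

2.49


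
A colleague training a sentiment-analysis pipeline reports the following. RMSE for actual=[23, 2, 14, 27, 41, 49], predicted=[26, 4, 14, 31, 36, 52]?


MSE = 63/6 = 10.5
RMSE = √(63/6) = 3.2404

3.2404


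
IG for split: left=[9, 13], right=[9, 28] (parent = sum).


Parent = [18, 41], H_parent = 0.8874
H_left = 0.976 (n=22), H_right = 0.8004 (n=37)
H_children = (22/59)·0.976 + (37/59)·0.8004 = 0.8659
IG = 0.8874 - 0.8659 = 0.0215

0.0215


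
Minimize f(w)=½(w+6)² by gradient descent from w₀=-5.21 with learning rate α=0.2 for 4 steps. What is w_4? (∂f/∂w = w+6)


step 1: grad = -5.21+6 = 0.79; w = -5.21 - 0.2·(0.79) = -5.368
step 2: grad = -5.368+6 = 0.632; w = -5.368 - 0.2·(0.632) = -5.4944
step 3: grad = -5.4944+6 = 0.5056; w = -5.4944 - 0.2·(0.5056) = -5.59552
step 4: grad = -5.59552+6 = 0.40448; w = -5.59552 - 0.2·(0.40448) = -5.676416

-5.676416


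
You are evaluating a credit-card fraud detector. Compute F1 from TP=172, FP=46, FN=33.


Precision = 172/218 = 0.789
Recall = 172/205 = 0.839
F1 = 2·P·R/(P+R) = 2·TP/(2·TP+FP+FN) = 344/(344+46+33) = 344/423 = 0.8132

0.8132


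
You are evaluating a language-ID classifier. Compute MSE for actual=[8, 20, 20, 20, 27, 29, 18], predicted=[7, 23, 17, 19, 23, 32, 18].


Squared errors: (8-7)²=1, (20-23)²=9, (20-17)²=9, (20-19)²=1, (27-23)²=16, (29-32)²=9, (18-18)²=0
Sum = 45
MSE = 45/7 = 45/7

45/7


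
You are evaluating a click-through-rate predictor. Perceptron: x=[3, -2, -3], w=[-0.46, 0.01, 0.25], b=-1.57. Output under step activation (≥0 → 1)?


z = (3)·(-0.46) + (-2)·(0.01) + (-3)·(0.25) - 1.57
  = -3.72
step(z) = 0 (z<0)

0


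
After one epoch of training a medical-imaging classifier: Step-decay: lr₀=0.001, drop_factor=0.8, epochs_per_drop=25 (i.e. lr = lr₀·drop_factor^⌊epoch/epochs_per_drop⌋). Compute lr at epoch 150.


n_drops = ⌊150/25⌋ = 6
lr = 0.001·0.8^6 = 0.001·0.262144 = 0.000262144

0.000262144


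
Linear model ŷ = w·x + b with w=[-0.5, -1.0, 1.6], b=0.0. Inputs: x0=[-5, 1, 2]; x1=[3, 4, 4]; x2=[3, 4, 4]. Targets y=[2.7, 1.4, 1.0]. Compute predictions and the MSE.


ŷ0 = (-0.5)·(-5) + (-1.0)·(1) + (1.6)·(2) + 0.0 = 4.7
ŷ1 = (-0.5)·(3) + (-1.0)·(4) + (1.6)·(4) + 0.0 = 0.9
ŷ2 = (-0.5)·(3) + (-1.0)·(4) + (1.6)·(4) + 0.0 = 0.9
errors² = [4.0, 0.25, 0.01]
MSE = 4.2600/3 = 1.42

1.42


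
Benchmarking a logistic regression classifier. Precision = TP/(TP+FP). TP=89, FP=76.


Precision = TP/(TP+FP)
= 89/(89+76)
= 89/165 = 53.94%

53.94%


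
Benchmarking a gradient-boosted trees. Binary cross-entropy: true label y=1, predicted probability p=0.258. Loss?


BCE = -[y·ln(p) + (1-y)·ln(1-p)]
= -1·ln(0.258) - 0
= -ln(0.258) = 1.3548

1.3548


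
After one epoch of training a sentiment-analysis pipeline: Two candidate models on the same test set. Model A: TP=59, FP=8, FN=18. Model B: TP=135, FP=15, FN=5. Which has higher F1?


Model A: P=59/67=0.8806, R=59/77=0.7662, F1=2PR/(P+R)=2TP/(2TP+FP+FN)=118/144=0.8194
Model B: P=135/150=0.9, R=135/140=0.9643, F1=2PR/(P+R)=2TP/(2TP+FP+FN)=270/290=0.931
0.8194 < 0.931 → Model B

Model B


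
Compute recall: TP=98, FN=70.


Recall = TP/(TP+FN)
= 98/(98+70)
= 98/168 = 58.33%

58.33%


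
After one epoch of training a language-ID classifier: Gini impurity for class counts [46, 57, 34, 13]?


Probabilities: [46/150, 57/150, 34/150, 13/150] ≈ [0.3067, 0.38, 0.2267, 0.0867]
Σpᵢ² = (2116 + 3249 + 1156 + 169)/150² = 6690/22500
Gini = 1 - Σpᵢ² = 1 - 6690/22500 = 0.7027

0.7027


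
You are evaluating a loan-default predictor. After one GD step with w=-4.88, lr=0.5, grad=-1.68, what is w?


w_new = w - α·∇
= -4.88 - 0.5·-1.68
= -4.88 + 0.84
= -4.04

-4.04


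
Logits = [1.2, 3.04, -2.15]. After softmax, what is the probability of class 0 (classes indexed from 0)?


Exponentials: e^1.2=3.3201, e^3.04=20.9052, e^-2.15=0.1165
Sum = 24.3418
Softmax = [0.1364, 0.8588, 0.0048]
p[0] = 3.3201/24.3418 = 0.1364

0.1364


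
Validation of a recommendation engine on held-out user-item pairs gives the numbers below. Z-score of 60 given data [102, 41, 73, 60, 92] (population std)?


μ = 73.6, σ = 21.8778
z = (60 - 73.6)/21.8778 = -0.6216

-0.6216


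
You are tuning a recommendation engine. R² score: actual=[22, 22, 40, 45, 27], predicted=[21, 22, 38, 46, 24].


ȳ = 31.2
SS_res = Σ(y-ŷ)² = 15
SS_tot = Σ(y-ȳ)² = 454.8
R² = 1 - SS_res/SS_tot = 1 - 0.033 = 0.967

0.967


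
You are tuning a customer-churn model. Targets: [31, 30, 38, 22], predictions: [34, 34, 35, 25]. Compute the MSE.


Squared errors: (31-34)²=9, (30-34)²=16, (38-35)²=9, (22-25)²=9
Sum = 43
MSE = 43/4 = 43/4

43/4


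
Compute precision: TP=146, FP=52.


Precision = TP/(TP+FP)
= 146/(146+52)
= 146/198 = 73.74%

73.74%


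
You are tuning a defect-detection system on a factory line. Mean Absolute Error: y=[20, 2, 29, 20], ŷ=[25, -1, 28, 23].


Absolute errors: |20-25|=5, |2+ 1|=3, |29-28|=1, |20-23|=3
Sum = 12
MAE = 12/4 = 3

3


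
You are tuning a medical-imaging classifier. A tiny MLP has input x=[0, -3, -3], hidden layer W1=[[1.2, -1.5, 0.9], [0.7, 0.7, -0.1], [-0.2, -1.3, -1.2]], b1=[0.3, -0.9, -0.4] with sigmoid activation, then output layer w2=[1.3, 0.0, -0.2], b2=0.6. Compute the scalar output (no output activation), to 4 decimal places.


z1[0] = (1.2)·(0) + (-1.5)·(-3) + (0.9)·(-3) + 0.3 = 2.1
z1[1] = (0.7)·(0) + (0.7)·(-3) + (-0.1)·(-3) - 0.9 = -2.7
z1[2] = (-0.2)·(0) + (-1.3)·(-3) + (-1.2)·(-3) - 0.4 = 7.1
h = sigmoid(z1) = [0.8909, 0.063, 0.9992]
output = (1.3)·(0.8909) + (0.0)·(0.063) + (-0.2)·(0.9992) + 0.6 = 1.5583

1.5583


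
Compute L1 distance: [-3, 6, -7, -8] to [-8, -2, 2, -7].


d = |-3+ 8| + |6+ 2| + |-7-2| + |-8+ 7|
  = 5 + 8 + 9 + 1
  = 23

23


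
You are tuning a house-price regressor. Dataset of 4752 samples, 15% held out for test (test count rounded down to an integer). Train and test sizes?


Test = ⌊4752·15/100⌋ = 712
Train = 4752 - 712 = 4040

Train: 4040, Test: 712


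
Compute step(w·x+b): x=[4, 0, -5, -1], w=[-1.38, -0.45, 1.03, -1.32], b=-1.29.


z = (4)·(-1.38) + (0)·(-0.45) + (-5)·(1.03) + (-1)·(-1.32) - 1.29
  = -10.64
step(z) = 0 (z<0)

0


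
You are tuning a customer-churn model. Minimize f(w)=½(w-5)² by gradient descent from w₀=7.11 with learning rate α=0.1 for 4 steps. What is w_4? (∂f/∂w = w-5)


step 1: grad = 7.11-5 = 2.11; w = 7.11 - 0.1·(2.11) = 6.899
step 2: grad = 6.899-5 = 1.899; w = 6.899 - 0.1·(1.899) = 6.7091
step 3: grad = 6.7091-5 = 1.7091; w = 6.7091 - 0.1·(1.7091) = 6.53819
step 4: grad = 6.53819-5 = 1.53819; w = 6.53819 - 0.1·(1.53819) = 6.384371

6.384371


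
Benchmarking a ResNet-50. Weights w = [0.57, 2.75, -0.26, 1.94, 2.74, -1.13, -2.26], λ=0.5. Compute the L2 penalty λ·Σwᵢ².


‖w‖₂² = (0.57)² + (2.75)² + (-0.26)² + (1.94)² + (2.74)² + (-1.13)² + (-2.26)²
     = 0.3249 + 7.5625 + 0.0676 + 3.7636 + 7.5076 + 1.2769 + 5.1076
     = 25.6107
λ·‖w‖₂² = 0.5·25.6107 = 12.80535

12.80535


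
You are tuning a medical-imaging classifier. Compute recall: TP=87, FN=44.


Recall = TP/(TP+FN)
= 87/(87+44)
= 87/131 = 66.41%

66.41%


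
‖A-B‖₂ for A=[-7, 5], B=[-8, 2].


d = √((-7+ 8)² + (5-2)²)
  = √(1 + 9)
  = √10 = 3.1623

3.1623


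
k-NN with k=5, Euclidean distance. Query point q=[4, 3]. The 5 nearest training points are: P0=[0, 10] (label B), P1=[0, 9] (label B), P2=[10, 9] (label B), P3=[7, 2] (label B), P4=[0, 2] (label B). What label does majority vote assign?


d(q,P0) = 8.0623  (label B)
d(q,P1) = 7.2111  (label B)
d(q,P2) = 8.4853  (label B)
d(q,P3) = 3.1623  (label B)
d(q,P4) = 4.1231  (label B)
Votes: A=0, B=5
Majority → B

B


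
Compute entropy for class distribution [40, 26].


Probabilities: [40/66, 26/66] ≈ [0.6061, 0.3939]
H = -((40/66)·log₂(40/66) + (26/66)·log₂(26/66))
  = 0.9673 bits

0.9673 bits


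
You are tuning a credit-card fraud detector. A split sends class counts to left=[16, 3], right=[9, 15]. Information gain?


Parent = [25, 18], H_parent = 0.9808
H_left = 0.6292 (n=19), H_right = 0.9544 (n=24)
H_children = (19/43)·0.6292 + (24/43)·0.9544 = 0.8107
IG = 0.9808 - 0.8107 = 0.1701

0.1701


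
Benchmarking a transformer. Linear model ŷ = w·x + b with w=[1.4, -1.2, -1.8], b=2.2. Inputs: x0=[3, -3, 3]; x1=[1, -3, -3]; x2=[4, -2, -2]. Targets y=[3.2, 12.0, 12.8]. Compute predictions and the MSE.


ŷ0 = (1.4)·(3) + (-1.2)·(-3) + (-1.8)·(3) + 2.2 = 4.6
ŷ1 = (1.4)·(1) + (-1.2)·(-3) + (-1.8)·(-3) + 2.2 = 12.6
ŷ2 = (1.4)·(4) + (-1.2)·(-2) + (-1.8)·(-2) + 2.2 = 13.8
errors² = [1.96, 0.36, 1.0]
MSE = 3.3200/3 = 1.1067

1.1067


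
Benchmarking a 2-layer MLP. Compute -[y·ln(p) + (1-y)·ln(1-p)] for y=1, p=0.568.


BCE = -[y·ln(p) + (1-y)·ln(1-p)]
= -1·ln(0.568) - 0
= -ln(0.568) = 0.5656

0.5656


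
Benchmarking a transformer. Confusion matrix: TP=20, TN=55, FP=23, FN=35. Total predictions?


Total = TP + TN + FP + FN
= 20 + 55 + 23 + 35
= 133
(Predicted positive: 43, predicted negative: 90)

133


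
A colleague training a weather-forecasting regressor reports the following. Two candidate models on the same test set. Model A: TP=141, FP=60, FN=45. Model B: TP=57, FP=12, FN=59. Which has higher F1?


Model A: P=141/201=0.7015, R=141/186=0.7581, F1=2PR/(P+R)=2TP/(2TP+FP+FN)=282/387=0.7287
Model B: P=57/69=0.8261, R=57/116=0.4914, F1=2PR/(P+R)=2TP/(2TP+FP+FN)=114/185=0.6162
0.7287 > 0.6162 → Model A

Model A


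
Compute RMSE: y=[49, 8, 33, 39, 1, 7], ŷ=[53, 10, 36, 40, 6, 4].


MSE = 64/6 = 10.6667
RMSE = √(64/6) = 3.266

3.266


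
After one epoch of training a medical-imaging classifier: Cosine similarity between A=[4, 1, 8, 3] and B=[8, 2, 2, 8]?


A·B = 4·8 + 1·2 + 8·2 + 3·8 = 74
‖A‖ = √90 = 9.4868, ‖B‖ = √136 = 11.6619
cos = 74/(√90·√136) = 74/√12240 = 0.6689

0.6689


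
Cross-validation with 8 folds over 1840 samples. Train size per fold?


Fold size = 1840/8 = 230
Training per fold = 1840 - 230 = 1610

1610


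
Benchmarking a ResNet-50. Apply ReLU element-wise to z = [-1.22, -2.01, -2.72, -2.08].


ReLU(-1.22) = max(0, -1.22) = 0.0
ReLU(-2.01) = max(0, -2.01) = 0.0
ReLU(-2.72) = max(0, -2.72) = 0.0
ReLU(-2.08) = max(0, -2.08) = 0.0
result = [0.0, 0.0, 0.0, 0.0]

[0.0, 0.0, 0.0, 0.0]


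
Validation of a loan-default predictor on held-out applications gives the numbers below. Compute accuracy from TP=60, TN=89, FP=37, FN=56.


Accuracy = (TP+TN)/(TP+TN+FP+FN)
= (60+89)/(242)
= 149/242 = 61.57%

61.57%


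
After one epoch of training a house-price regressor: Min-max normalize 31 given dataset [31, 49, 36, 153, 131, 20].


min=20, max=153
(31-20)/(153-20) = 11/133 = 0.0827

0.0827


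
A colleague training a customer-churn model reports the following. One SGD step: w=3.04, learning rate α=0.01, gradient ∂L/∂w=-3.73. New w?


w_new = w - α·∇
= 3.04 - 0.01·-3.73
= 3.04 + 0.0373
= 3.0773

3.0773


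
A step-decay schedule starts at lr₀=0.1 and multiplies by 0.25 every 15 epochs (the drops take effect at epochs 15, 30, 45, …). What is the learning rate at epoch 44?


n_drops = ⌊44/15⌋ = 2
lr = 0.1·0.25^2 = 0.1·0.0625 = 0.00625

0.00625


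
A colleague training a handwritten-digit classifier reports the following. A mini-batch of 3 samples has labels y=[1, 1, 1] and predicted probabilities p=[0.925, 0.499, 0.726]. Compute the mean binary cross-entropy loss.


L[0] = -ln(0.925) = 0.078
L[1] = -ln(0.499) = 0.6951
L[2] = -ln(0.726) = 0.3202
mean = (0.078 + 0.6951 + 0.3202)/3 = 0.3644

0.3644


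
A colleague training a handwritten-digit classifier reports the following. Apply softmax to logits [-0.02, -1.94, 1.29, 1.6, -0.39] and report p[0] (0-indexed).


Exponentials: e^-0.02=0.9802, e^-1.94=0.1437, e^1.29=3.6328, e^1.6=4.953, e^-0.39=0.6771
Sum = 10.3868
Softmax = [0.0944, 0.0138, 0.3498, 0.4769, 0.0652]
p[0] = 0.9802/10.3868 = 0.0944

0.0944


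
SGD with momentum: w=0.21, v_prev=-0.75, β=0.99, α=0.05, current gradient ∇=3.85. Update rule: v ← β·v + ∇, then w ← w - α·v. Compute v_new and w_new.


v_new = 0.99·-0.75 + 3.85 = -0.7425 + 3.85 = 3.1075
w_new = 0.21 - 0.05·3.1075 = 0.21 - 0.155375 = 0.054625

v_new=3.1075, w_new=0.054625


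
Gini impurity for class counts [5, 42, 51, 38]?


Probabilities: [5/136, 42/136, 51/136, 38/136] ≈ [0.0368, 0.3088, 0.375, 0.2794]
Σpᵢ² = (25 + 1764 + 2601 + 1444)/136² = 5834/18496
Gini = 1 - Σpᵢ² = 1 - 5834/18496 = 0.6846

0.6846


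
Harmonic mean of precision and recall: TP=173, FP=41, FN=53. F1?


Precision = 173/214 = 0.8084
Recall = 173/226 = 0.7655
F1 = 2·P·R/(P+R) = 2·TP/(2·TP+FP+FN) = 346/(346+41+53) = 346/440 = 0.7864

0.7864


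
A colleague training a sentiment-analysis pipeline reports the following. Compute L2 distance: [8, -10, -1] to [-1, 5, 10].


d = √((8+ 1)² + (-10-5)² + (-1-10)²)
  = √(81 + 225 + 121)
  = √427 = 20.664

20.664


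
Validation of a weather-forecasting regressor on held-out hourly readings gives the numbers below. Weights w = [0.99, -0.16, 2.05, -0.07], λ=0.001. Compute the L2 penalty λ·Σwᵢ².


‖w‖₂² = (0.99)² + (-0.16)² + (2.05)² + (-0.07)²
     = 0.9801 + 0.0256 + 4.2025 + 0.0049
     = 5.2131
λ·‖w‖₂² = 0.001·5.2131 = 0.005213

0.005213


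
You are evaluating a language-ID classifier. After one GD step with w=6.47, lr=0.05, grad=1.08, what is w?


w_new = w - α·∇
= 6.47 - 0.05·1.08
= 6.47 - 0.054
= 6.416

6.416


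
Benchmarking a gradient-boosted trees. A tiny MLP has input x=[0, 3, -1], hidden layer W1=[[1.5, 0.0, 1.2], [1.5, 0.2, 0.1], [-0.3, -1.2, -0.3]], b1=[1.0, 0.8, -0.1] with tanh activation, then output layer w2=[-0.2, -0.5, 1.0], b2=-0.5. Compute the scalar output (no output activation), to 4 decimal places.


z1[0] = (1.5)·(0) + (0.0)·(3) + (1.2)·(-1) + 1.0 = -0.2
z1[1] = (1.5)·(0) + (0.2)·(3) + (0.1)·(-1) + 0.8 = 1.3
z1[2] = (-0.3)·(0) + (-1.2)·(3) + (-0.3)·(-1) - 0.1 = -3.4
h = tanh(z1) = [-0.1974, 0.8617, -0.9978]
output = (-0.2)·(-0.1974) + (-0.5)·(0.8617) + (1.0)·(-0.9978) - 0.5 = -1.8892

-1.8892


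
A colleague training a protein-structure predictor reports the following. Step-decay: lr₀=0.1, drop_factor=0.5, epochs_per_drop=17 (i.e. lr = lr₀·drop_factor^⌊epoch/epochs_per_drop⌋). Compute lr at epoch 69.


n_drops = ⌊69/17⌋ = 4
lr = 0.1·0.5^4 = 0.1·0.0625 = 0.00625

0.00625


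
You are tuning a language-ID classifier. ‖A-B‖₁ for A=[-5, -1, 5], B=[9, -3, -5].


d = |-5-9| + |-1+ 3| + |5+ 5|
  = 14 + 2 + 10
  = 26

26


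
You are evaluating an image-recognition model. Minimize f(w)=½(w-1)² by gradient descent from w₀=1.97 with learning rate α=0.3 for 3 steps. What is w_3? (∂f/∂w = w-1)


step 1: grad = 1.97-1 = 0.97; w = 1.97 - 0.3·(0.97) = 1.679
step 2: grad = 1.679-1 = 0.679; w = 1.679 - 0.3·(0.679) = 1.4753
step 3: grad = 1.4753-1 = 0.4753; w = 1.4753 - 0.3·(0.4753) = 1.33271

1.33271


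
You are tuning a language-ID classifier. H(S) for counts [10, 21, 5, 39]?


Probabilities: [10/75, 21/75, 5/75, 39/75] ≈ [0.1333, 0.28, 0.0667, 0.52]
H = -((10/75)·log₂(10/75) + (21/75)·log₂(21/75) + (5/75)·log₂(5/75) + (39/75)·log₂(39/75))
  = 1.6528 bits

1.6528 bits


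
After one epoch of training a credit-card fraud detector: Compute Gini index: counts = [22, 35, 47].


Probabilities: [22/104, 35/104, 47/104] ≈ [0.2115, 0.3365, 0.4519]
Σpᵢ² = (484 + 1225 + 2209)/104² = 3918/10816
Gini = 1 - Σpᵢ² = 1 - 3918/10816 = 0.6378

0.6378


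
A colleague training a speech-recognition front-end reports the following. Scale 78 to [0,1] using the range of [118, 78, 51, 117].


min=51, max=118
(78-51)/(118-51) = 27/67 = 0.403

0.403


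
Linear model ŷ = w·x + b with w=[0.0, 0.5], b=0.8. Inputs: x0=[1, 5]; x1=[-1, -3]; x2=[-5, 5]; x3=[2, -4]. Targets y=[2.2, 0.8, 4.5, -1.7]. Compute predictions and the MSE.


ŷ0 = (0.0)·(1) + (0.5)·(5) + 0.8 = 3.3
ŷ1 = (0.0)·(-1) + (0.5)·(-3) + 0.8 = -0.7
ŷ2 = (0.0)·(-5) + (0.5)·(5) + 0.8 = 3.3
ŷ3 = (0.0)·(2) + (0.5)·(-4) + 0.8 = -1.2
errors² = [1.21, 2.25, 1.44, 0.25]
MSE = 5.1500/4 = 1.2875

1.2875


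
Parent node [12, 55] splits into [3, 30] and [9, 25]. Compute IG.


Parent = [12, 55], H_parent = 0.6781
H_left = 0.4395 (n=33), H_right = 0.8338 (n=34)
H_children = (33/67)·0.4395 + (34/67)·0.8338 = 0.6396
IG = 0.6781 - 0.6396 = 0.0385

0.0385


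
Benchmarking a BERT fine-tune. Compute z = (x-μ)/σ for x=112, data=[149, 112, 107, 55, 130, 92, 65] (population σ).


μ = 101.4286, σ = 31.1533
z = (112 - 101.4286)/31.1533 = 0.3393

0.3393


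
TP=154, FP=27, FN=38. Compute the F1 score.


Precision = 154/181 = 0.8508
Recall = 154/192 = 0.8021
F1 = 2·P·R/(P+R) = 2·TP/(2·TP+FP+FN) = 308/(308+27+38) = 308/373 = 0.8257

0.8257


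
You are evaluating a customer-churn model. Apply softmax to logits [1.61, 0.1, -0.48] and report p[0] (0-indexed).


Exponentials: e^1.61=5.0028, e^0.1=1.1052, e^-0.48=0.6188
Sum = 6.7268
Softmax = [0.7437, 0.1643, 0.092]
p[0] = 5.0028/6.7268 = 0.7437

0.7437


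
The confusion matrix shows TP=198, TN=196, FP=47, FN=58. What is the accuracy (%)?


Accuracy = (TP+TN)/(TP+TN+FP+FN)
= (198+196)/(499)
= 394/499 = 78.96%

78.96%


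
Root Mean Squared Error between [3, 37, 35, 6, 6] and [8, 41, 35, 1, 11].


MSE = 91/5 = 18.2
RMSE = √(91/5) = 4.2661

4.2661


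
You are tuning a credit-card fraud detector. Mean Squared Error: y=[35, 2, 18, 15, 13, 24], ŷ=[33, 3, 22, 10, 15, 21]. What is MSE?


Squared errors: (35-33)²=4, (2-3)²=1, (18-22)²=16, (15-10)²=25, (13-15)²=4, (24-21)²=9
Sum = 59
MSE = 59/6 = 59/6

59/6


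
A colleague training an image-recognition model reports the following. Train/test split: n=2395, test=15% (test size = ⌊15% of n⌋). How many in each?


Test = ⌊2395·15/100⌋ = 359
Train = 2395 - 359 = 2036

Train: 2036, Test: 359


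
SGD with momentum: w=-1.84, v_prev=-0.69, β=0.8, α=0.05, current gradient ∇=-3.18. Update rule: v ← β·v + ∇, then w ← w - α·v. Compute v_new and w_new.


v_new = 0.8·-0.69 - 3.18 = -0.552 - 3.18 = -3.732
w_new = -1.84 - 0.05·-3.732 = -1.84 + 0.1866 = -1.6534

v_new=-3.732, w_new=-1.6534


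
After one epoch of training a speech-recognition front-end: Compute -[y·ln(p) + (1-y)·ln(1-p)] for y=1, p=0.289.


BCE = -[y·ln(p) + (1-y)·ln(1-p)]
= -1·ln(0.289) - 0
= -ln(0.289) = 1.2413

1.2413


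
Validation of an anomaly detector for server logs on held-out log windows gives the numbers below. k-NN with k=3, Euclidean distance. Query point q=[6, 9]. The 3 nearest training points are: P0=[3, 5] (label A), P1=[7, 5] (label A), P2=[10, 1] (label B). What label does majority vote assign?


d(q,P0) = 5.0  (label A)
d(q,P1) = 4.1231  (label A)
d(q,P2) = 8.9443  (label B)
Votes: A=2, B=1
Majority → A

A


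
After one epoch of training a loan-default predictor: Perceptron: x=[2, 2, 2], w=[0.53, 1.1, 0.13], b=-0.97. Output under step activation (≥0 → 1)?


z = (2)·(0.53) + (2)·(1.1) + (2)·(0.13) - 0.97
  = 2.55
step(z) = 1 (z≥0)

1


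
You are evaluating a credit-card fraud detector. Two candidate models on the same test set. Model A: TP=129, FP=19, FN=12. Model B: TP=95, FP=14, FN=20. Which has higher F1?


Model A: P=129/148=0.8716, R=129/141=0.9149, F1=2PR/(P+R)=2TP/(2TP+FP+FN)=258/289=0.8927
Model B: P=95/109=0.8716, R=95/115=0.8261, F1=2PR/(P+R)=2TP/(2TP+FP+FN)=190/224=0.8482
0.8927 > 0.8482 → Model A

Model A


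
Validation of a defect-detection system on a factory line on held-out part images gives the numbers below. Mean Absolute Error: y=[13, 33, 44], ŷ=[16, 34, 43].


Absolute errors: |13-16|=3, |33-34|=1, |44-43|=1
Sum = 5
MAE = 5/3 = 5/3

5/3


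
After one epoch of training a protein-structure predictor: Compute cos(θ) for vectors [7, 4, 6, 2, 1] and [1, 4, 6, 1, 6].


A·B = 7·1 + 4·4 + 6·6 + 2·1 + 1·6 = 67
‖A‖ = √106 = 10.2956, ‖B‖ = √90 = 9.4868
cos = 67/(√106·√90) = 67/√9540 = 0.686

0.686


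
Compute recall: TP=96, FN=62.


Recall = TP/(TP+FN)
= 96/(96+62)
= 96/158 = 60.76%

60.76%


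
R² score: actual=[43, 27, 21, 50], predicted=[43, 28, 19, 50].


ȳ = 35.25
SS_res = Σ(y-ŷ)² = 5
SS_tot = Σ(y-ȳ)² = 548.75
R² = 1 - SS_res/SS_tot = 1 - 0.0091 = 0.9909

0.9909


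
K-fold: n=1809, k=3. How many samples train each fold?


Fold size = 1809/3 = 603
Training per fold = 1809 - 603 = 1206

1206


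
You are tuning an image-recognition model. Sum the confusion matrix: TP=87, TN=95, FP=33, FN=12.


Total = TP + TN + FP + FN
= 87 + 95 + 33 + 12
= 227
(Predicted positive: 120, predicted negative: 107)

227


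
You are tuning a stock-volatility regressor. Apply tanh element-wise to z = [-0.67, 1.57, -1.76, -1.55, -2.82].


tanh(-0.67) = -0.585
tanh(1.57) = 0.917
tanh(-1.76) = -0.9425
tanh(-1.55) = -0.9138
tanh(-2.82) = -0.9929
result = [-0.585, 0.917, -0.9425, -0.9138, -0.9929]

[-0.585, 0.917, -0.9425, -0.9138, -0.9929]


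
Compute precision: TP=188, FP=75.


Precision = TP/(TP+FP)
= 188/(188+75)
= 188/263 = 71.48%

71.48%


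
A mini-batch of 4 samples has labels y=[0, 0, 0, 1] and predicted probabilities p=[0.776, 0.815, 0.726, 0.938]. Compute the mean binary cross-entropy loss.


L[0] = -ln(1-0.776) = -ln(0.224) = 1.4961
L[1] = -ln(1-0.815) = -ln(0.185) = 1.6874
L[2] = -ln(1-0.726) = -ln(0.274) = 1.2946
L[3] = -ln(0.938) = 0.064
mean = (1.4961 + 1.6874 + 1.2946 + 0.064)/4 = 1.1355

1.1355


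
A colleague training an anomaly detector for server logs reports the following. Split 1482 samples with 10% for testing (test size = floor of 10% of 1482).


Test = ⌊1482·10/100⌋ = 148
Train = 1482 - 148 = 1334

Train: 1334, Test: 148


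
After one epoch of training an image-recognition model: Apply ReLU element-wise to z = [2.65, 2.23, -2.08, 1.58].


ReLU(2.65) = max(0, 2.65) = 2.65
ReLU(2.23) = max(0, 2.23) = 2.23
ReLU(-2.08) = max(0, -2.08) = 0.0
ReLU(1.58) = max(0, 1.58) = 1.58
result = [2.65, 2.23, 0.0, 1.58]

[2.65, 2.23, 0.0, 1.58]


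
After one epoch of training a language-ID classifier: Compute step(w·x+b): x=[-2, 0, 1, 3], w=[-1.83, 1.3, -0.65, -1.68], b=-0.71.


z = (-2)·(-1.83) + (0)·(1.3) + (1)·(-0.65) + (3)·(-1.68) - 0.71
  = -2.74
step(z) = 0 (z<0)

0


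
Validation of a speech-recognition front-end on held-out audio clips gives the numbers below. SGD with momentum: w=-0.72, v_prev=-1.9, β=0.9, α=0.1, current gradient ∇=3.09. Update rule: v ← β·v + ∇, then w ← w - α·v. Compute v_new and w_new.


v_new = 0.9·-1.9 + 3.09 = -1.71 + 3.09 = 1.38
w_new = -0.72 - 0.1·1.38 = -0.72 - 0.138 = -0.858

v_new=1.38, w_new=-0.858


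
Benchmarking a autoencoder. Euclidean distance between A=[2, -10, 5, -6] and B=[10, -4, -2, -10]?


d = √((2-10)² + (-10+ 4)² + (5+ 2)² + (-6+ 10)²)
  = √(64 + 36 + 49 + 16)
  = √165 = 12.8452

12.8452


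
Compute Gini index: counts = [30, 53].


Probabilities: [30/83, 53/83] ≈ [0.3614, 0.6386]
Σpᵢ² = (900 + 2809)/83² = 3709/6889
Gini = 1 - Σpᵢ² = 1 - 3709/6889 = 0.4616

0.4616


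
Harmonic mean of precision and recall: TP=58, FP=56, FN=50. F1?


Precision = 58/114 = 0.5088
Recall = 58/108 = 0.537
F1 = 2·P·R/(P+R) = 2·TP/(2·TP+FP+FN) = 116/(116+56+50) = 116/222 = 0.5225

0.5225


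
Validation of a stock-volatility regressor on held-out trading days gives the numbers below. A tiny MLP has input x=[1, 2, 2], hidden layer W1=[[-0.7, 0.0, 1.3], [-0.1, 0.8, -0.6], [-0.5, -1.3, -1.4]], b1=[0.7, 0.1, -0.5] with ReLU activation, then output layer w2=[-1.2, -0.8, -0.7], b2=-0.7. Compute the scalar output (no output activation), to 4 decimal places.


z1[0] = (-0.7)·(1) + (0.0)·(2) + (1.3)·(2) + 0.7 = 2.6
z1[1] = (-0.1)·(1) + (0.8)·(2) + (-0.6)·(2) + 0.1 = 0.4
z1[2] = (-0.5)·(1) + (-1.3)·(2) + (-1.4)·(2) - 0.5 = -6.4
h = ReLU(z1) = [2.6, 0.4, 0.0]
output = (-1.2)·(2.6) + (-0.8)·(0.4) + (-0.7)·(0.0) - 0.7 = -4.14

-4.14


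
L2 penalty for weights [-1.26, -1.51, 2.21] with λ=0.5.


‖w‖₂² = (-1.26)² + (-1.51)² + (2.21)²
     = 1.5876 + 2.2801 + 4.8841
     = 8.7518
λ·‖w‖₂² = 0.5·8.7518 = 4.3759

4.3759


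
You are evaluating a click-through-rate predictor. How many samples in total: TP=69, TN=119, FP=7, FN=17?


Total = TP + TN + FP + FN
= 69 + 119 + 7 + 17
= 212
(Predicted positive: 76, predicted negative: 136)

212


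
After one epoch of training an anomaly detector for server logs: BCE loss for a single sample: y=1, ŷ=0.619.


BCE = -[y·ln(p) + (1-y)·ln(1-p)]
= -1·ln(0.619) - 0
= -ln(0.619) = 0.4797

0.4797


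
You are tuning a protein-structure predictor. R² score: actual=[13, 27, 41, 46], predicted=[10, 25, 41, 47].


ȳ = 31.75
SS_res = Σ(y-ŷ)² = 14
SS_tot = Σ(y-ȳ)² = 662.75
R² = 1 - SS_res/SS_tot = 1 - 0.0211 = 0.9789

0.9789


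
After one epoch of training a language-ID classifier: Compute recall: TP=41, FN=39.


Recall = TP/(TP+FN)
= 41/(41+39)
= 41/80 = 51.25%

51.25%


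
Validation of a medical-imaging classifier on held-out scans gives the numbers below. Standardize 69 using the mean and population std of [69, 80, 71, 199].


μ = 104.75, σ = 54.5728
z = (69 - 104.75)/54.5728 = -0.6551

-0.6551


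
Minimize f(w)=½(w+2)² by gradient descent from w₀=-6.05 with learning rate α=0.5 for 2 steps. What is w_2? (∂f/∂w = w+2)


step 1: grad = -6.05+2 = -4.05; w = -6.05 - 0.5·(-4.05) = -4.025
step 2: grad = -4.025+2 = -2.025; w = -4.025 - 0.5·(-2.025) = -3.0125

-3.0125


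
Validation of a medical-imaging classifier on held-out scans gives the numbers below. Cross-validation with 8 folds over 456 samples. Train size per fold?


Fold size = 456/8 = 57
Training per fold = 456 - 57 = 399

399


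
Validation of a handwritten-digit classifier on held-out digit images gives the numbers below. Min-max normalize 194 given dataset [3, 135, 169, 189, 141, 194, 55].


min=3, max=194
(194-3)/(194-3) = 191/191 = 1.0

1.0


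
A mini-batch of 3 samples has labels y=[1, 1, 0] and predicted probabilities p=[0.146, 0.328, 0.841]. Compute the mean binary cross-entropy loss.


L[0] = -ln(0.146) = 1.9241
L[1] = -ln(0.328) = 1.1147
L[2] = -ln(1-0.841) = -ln(0.159) = 1.8389
mean = (1.9241 + 1.1147 + 1.8389)/3 = 1.6259

1.6259


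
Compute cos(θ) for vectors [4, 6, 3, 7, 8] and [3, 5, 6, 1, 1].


A·B = 4·3 + 6·5 + 3·6 + 7·1 + 8·1 = 75
‖A‖ = √174 = 13.1909, ‖B‖ = √72 = 8.4853
cos = 75/(√174·√72) = 75/√12528 = 0.6701

0.6701


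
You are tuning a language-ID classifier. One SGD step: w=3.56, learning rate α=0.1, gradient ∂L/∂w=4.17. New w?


w_new = w - α·∇
= 3.56 - 0.1·4.17
= 3.56 - 0.417
= 3.143

3.143


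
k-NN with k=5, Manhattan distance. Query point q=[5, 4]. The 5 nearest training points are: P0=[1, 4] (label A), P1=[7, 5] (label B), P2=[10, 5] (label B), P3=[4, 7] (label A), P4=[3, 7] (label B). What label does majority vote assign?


d(q,P0) = 4  (label A)
d(q,P1) = 3  (label B)
d(q,P2) = 6  (label B)
d(q,P3) = 4  (label A)
d(q,P4) = 5  (label B)
Votes: A=2, B=3
Majority → B

B


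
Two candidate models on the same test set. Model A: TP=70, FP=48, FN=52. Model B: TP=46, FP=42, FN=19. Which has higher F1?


Model A: P=70/118=0.5932, R=70/122=0.5738, F1=2PR/(P+R)=2TP/(2TP+FP+FN)=140/240=0.5833
Model B: P=46/88=0.5227, R=46/65=0.7077, F1=2PR/(P+R)=2TP/(2TP+FP+FN)=92/153=0.6013
0.5833 < 0.6013 → Model B

Model B


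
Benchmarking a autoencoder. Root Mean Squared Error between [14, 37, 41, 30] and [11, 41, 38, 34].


MSE = 50/4 = 12.5
RMSE = √(50/4) = 3.5355

3.5355


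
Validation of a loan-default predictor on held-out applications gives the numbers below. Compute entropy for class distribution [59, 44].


Probabilities: [59/103, 44/103] ≈ [0.5728, 0.4272]
H = -((59/103)·log₂(59/103) + (44/103)·log₂(44/103))
  = 0.9846 bits

0.9846 bits


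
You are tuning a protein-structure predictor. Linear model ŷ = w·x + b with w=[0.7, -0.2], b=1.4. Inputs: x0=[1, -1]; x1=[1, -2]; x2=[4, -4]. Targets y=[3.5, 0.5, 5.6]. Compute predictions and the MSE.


ŷ0 = (0.7)·(1) + (-0.2)·(-1) + 1.4 = 2.3
ŷ1 = (0.7)·(1) + (-0.2)·(-2) + 1.4 = 2.5
ŷ2 = (0.7)·(4) + (-0.2)·(-4) + 1.4 = 5.0
errors² = [1.44, 4.0, 0.36]
MSE = 5.8000/3 = 1.9333

1.9333


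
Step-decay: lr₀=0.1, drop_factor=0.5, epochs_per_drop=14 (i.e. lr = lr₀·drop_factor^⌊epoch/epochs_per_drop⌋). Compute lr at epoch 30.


n_drops = ⌊30/14⌋ = 2
lr = 0.1·0.5^2 = 0.1·0.25 = 0.025

0.025


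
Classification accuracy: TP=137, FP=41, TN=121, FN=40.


Accuracy = (TP+TN)/(TP+TN+FP+FN)
= (137+121)/(339)
= 258/339 = 76.11%

76.11%


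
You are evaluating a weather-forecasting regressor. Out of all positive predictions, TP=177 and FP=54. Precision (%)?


Precision = TP/(TP+FP)
= 177/(177+54)
= 177/231 = 76.62%

76.62%


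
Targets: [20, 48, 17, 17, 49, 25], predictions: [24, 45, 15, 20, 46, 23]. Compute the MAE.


Absolute errors: |20-24|=4, |48-45|=3, |17-15|=2, |17-20|=3, |49-46|=3, |25-23|=2
Sum = 17
MAE = 17/6 = 17/6

17/6


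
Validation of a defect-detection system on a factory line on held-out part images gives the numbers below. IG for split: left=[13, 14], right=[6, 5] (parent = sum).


Parent = [19, 19], H_parent = 1
H_left = 0.999 (n=27), H_right = 0.994 (n=11)
H_children = (27/38)·0.999 + (11/38)·0.994 = 0.9976
IG = 1 - 0.9976 = 0.0024

0.0024


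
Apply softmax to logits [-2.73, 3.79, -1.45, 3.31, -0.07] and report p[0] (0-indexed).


Exponentials: e^-2.73=0.0652, e^3.79=44.2564, e^-1.45=0.2346, e^3.31=27.3851, e^-0.07=0.9324
Sum = 72.8737
Softmax = [0.0009, 0.6073, 0.0032, 0.3758, 0.0128]
p[0] = 0.0652/72.8737 = 0.0009

0.0009


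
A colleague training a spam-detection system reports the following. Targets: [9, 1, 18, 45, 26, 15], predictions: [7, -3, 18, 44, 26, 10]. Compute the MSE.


Squared errors: (9-7)²=4, (1+ 3)²=16, (18-18)²=0, (45-44)²=1, (26-26)²=0, (15-10)²=25
Sum = 46
MSE = 46/6 = 23/3

23/3


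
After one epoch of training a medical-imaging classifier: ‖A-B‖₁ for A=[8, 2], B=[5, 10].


d = |8-5| + |2-10|
  = 3 + 8
  = 11

11


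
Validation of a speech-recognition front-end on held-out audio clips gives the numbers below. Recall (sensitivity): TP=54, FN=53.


Recall = TP/(TP+FN)
= 54/(54+53)
= 54/107 = 50.47%

50.47%


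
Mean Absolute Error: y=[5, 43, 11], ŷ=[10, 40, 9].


Absolute errors: |5-10|=5, |43-40|=3, |11-9|=2
Sum = 10
MAE = 10/3 = 10/3

10/3


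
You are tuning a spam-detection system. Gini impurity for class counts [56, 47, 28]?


Probabilities: [56/131, 47/131, 28/131] ≈ [0.4275, 0.3588, 0.2137]
Σpᵢ² = (3136 + 2209 + 784)/131² = 6129/17161
Gini = 1 - Σpᵢ² = 1 - 6129/17161 = 0.6429

0.6429


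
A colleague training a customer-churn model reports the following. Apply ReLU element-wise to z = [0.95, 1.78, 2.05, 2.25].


ReLU(0.95) = max(0, 0.95) = 0.95
ReLU(1.78) = max(0, 1.78) = 1.78
ReLU(2.05) = max(0, 2.05) = 2.05
ReLU(2.25) = max(0, 2.25) = 2.25
result = [0.95, 1.78, 2.05, 2.25]

[0.95, 1.78, 2.05, 2.25]


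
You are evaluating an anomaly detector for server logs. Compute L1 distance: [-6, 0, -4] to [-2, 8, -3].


d = |-6+ 2| + |0-8| + |-4+ 3|
  = 4 + 8 + 1
  = 13

13


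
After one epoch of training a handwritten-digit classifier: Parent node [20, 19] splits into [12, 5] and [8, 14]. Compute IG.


Parent = [20, 19], H_parent = 0.9995
H_left = 0.874 (n=17), H_right = 0.9457 (n=22)
H_children = (17/39)·0.874 + (22/39)·0.9457 = 0.9144
IG = 0.9995 - 0.9144 = 0.0851

0.0851


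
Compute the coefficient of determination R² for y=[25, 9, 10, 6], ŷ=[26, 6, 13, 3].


ȳ = 12.5
SS_res = Σ(y-ŷ)² = 28
SS_tot = Σ(y-ȳ)² = 217
R² = 1 - SS_res/SS_tot = 1 - 0.129 = 0.871

0.871


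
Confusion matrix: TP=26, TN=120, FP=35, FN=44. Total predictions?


Total = TP + TN + FP + FN
= 26 + 120 + 35 + 44
= 225
(Predicted positive: 61, predicted negative: 164)

225


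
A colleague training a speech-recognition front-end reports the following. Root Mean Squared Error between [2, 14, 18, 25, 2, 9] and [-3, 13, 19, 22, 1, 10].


MSE = 38/6 = 6.3333
RMSE = √(38/6) = 2.5166

2.5166


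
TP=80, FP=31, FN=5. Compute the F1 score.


Precision = 80/111 = 0.7207
Recall = 80/85 = 0.9412
F1 = 2·P·R/(P+R) = 2·TP/(2·TP+FP+FN) = 160/(160+31+5) = 160/196 = 0.8163

0.8163


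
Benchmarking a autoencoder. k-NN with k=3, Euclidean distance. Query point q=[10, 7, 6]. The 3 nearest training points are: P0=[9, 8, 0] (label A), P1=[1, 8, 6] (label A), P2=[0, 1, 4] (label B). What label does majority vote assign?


d(q,P0) = 6.1644  (label A)
d(q,P1) = 9.0554  (label A)
d(q,P2) = 11.8322  (label B)
Votes: A=2, B=1
Majority → A

A


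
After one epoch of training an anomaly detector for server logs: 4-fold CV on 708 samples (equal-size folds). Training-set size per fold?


Fold size = 708/4 = 177
Training per fold = 708 - 177 = 531

531


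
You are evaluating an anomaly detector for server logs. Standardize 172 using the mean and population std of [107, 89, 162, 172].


μ = 132.5, σ = 35.2598
z = (172 - 132.5)/35.2598 = 1.1203

1.1203


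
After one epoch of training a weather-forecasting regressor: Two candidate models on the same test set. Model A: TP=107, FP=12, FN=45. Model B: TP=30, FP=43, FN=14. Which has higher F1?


Model A: P=107/119=0.8992, R=107/152=0.7039, F1=2PR/(P+R)=2TP/(2TP+FP+FN)=214/271=0.7897
Model B: P=30/73=0.411, R=30/44=0.6818, F1=2PR/(P+R)=2TP/(2TP+FP+FN)=60/117=0.5128
0.7897 > 0.5128 → Model A

Model A


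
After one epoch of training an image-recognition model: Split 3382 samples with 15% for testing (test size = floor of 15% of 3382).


Test = ⌊3382·15/100⌋ = 507
Train = 3382 - 507 = 2875

Train: 2875, Test: 507


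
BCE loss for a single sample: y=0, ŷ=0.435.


BCE = -[y·ln(p) + (1-y)·ln(1-p)]
= -0 - 1·ln(1-0.435)
= -ln(0.565) = 0.5709

0.5709


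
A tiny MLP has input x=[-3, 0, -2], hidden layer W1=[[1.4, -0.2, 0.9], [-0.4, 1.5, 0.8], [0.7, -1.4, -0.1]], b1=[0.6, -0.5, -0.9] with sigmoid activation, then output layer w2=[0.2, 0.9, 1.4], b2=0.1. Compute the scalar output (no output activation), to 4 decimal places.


z1[0] = (1.4)·(-3) + (-0.2)·(0) + (0.9)·(-2) + 0.6 = -5.4
z1[1] = (-0.4)·(-3) + (1.5)·(0) + (0.8)·(-2) - 0.5 = -0.9
z1[2] = (0.7)·(-3) + (-1.4)·(0) + (-0.1)·(-2) - 0.9 = -2.8
h = sigmoid(z1) = [0.0045, 0.2891, 0.0573]
output = (0.2)·(0.0045) + (0.9)·(0.2891) + (1.4)·(0.0573) + 0.1 = 0.4413

0.4413


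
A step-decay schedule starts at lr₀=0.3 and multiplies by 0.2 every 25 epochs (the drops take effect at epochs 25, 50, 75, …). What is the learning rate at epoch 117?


n_drops = ⌊117/25⌋ = 4
lr = 0.3·0.2^4 = 0.3·0.0016 = 0.00048

0.00048


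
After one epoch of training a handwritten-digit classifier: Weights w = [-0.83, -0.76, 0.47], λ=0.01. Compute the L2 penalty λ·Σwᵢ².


‖w‖₂² = (-0.83)² + (-0.76)² + (0.47)²
     = 0.6889 + 0.5776 + 0.2209
     = 1.4874
λ·‖w‖₂² = 0.01·1.4874 = 0.014874

0.014874


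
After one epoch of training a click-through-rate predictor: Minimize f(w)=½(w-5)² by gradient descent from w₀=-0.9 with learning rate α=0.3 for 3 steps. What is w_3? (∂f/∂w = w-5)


step 1: grad = -0.9-5 = -5.9; w = -0.9 - 0.3·(-5.9) = 0.87
step 2: grad = 0.87-5 = -4.13; w = 0.87 - 0.3·(-4.13) = 2.109
step 3: grad = 2.109-5 = -2.891; w = 2.109 - 0.3·(-2.891) = 2.9763

2.9763


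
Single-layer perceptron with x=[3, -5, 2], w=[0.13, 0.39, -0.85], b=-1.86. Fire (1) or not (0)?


z = (3)·(0.13) + (-5)·(0.39) + (2)·(-0.85) - 1.86
  = -5.12
step(z) = 0 (z<0)

0


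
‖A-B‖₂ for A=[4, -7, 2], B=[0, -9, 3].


d = √((4-0)² + (-7+ 9)² + (2-3)²)
  = √(16 + 4 + 1)
  = √21 = 4.5826

4.5826


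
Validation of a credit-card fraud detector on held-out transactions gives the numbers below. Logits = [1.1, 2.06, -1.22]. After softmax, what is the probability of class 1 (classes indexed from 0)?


Exponentials: e^1.1=3.0042, e^2.06=7.846, e^-1.22=0.2952
Sum = 11.1454
Softmax = [0.2695, 0.704, 0.0265]
p[1] = 7.846/11.1454 = 0.704

0.704


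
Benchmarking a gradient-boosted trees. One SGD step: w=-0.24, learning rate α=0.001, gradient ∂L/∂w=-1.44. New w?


w_new = w - α·∇
= -0.24 - 0.001·-1.44
= -0.24 + 0.00144
= -0.23856

-0.23856


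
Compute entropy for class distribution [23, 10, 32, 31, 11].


Probabilities: [23/107, 10/107, 32/107, 31/107, 11/107] ≈ [0.215, 0.0935, 0.2991, 0.2897, 0.1028]
H = -((23/107)·log₂(23/107) + (10/107)·log₂(10/107) + (32/107)·log₂(32/107) + (31/107)·log₂(31/107) + (11/107)·log₂(11/107))
  = 2.1724 bits

2.1724 bits


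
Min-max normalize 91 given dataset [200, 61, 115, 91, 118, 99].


min=61, max=200
(91-61)/(200-61) = 30/139 = 0.2158

0.2158


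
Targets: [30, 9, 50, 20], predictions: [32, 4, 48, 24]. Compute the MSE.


Squared errors: (30-32)²=4, (9-4)²=25, (50-48)²=4, (20-24)²=16
Sum = 49
MSE = 49/4 = 49/4

49/4


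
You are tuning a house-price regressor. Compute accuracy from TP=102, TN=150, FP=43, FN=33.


Accuracy = (TP+TN)/(TP+TN+FP+FN)
= (102+150)/(328)
= 252/328 = 76.83%

76.83%


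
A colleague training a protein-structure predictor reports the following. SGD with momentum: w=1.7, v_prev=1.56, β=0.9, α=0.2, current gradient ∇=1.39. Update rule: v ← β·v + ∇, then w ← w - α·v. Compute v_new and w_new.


v_new = 0.9·1.56 + 1.39 = 1.404 + 1.39 = 2.794
w_new = 1.7 - 0.2·2.794 = 1.7 - 0.5588 = 1.1412

v_new=2.794, w_new=1.1412


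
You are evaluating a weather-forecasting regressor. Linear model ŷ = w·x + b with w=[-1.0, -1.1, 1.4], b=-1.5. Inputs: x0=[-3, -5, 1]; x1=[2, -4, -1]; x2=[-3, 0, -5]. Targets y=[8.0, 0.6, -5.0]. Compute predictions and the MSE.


ŷ0 = (-1.0)·(-3) + (-1.1)·(-5) + (1.4)·(1) - 1.5 = 8.4
ŷ1 = (-1.0)·(2) + (-1.1)·(-4) + (1.4)·(-1) - 1.5 = -0.5
ŷ2 = (-1.0)·(-3) + (-1.1)·(0) + (1.4)·(-5) - 1.5 = -5.5
errors² = [0.16, 1.21, 0.25]
MSE = 1.6200/3 = 0.54

0.54
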